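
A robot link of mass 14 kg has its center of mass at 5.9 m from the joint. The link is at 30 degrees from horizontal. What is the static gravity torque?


tau = m*g*L*cos(angle)
= 14 * 9.81 * 5.9 * cos(30 deg)
= 14 * 9.81 * 5.9 * 0.866
= 701.7456 Nm


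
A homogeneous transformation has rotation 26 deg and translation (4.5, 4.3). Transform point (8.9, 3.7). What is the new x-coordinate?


x' = cos(theta)*px - sin(theta)*py + tx
= 0.8988*8.9 - 0.4384*3.7 + 4.5
= 10.8773


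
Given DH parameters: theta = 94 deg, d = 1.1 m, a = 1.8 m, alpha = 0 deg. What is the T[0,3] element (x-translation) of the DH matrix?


T[0,3] = a * cos(theta)
= 1.8 * cos(94 deg)
= 1.8 * -0.0698
= -0.1256


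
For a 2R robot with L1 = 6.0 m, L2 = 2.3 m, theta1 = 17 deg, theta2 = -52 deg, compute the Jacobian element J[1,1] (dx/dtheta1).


J[1,1] = -L1*sin(t1) - L2*sin(t1+t2)
= -6.0*sin(17) - 2.3*sin(-35)
= -0.435


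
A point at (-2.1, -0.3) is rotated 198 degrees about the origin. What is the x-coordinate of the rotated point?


x' = x*cos(theta) - y*sin(theta)
cos(198 deg) = -0.9511, sin(198 deg) = -0.309
x' = -2.1 * -0.9511 - -0.3 * -0.309
= 1.9972 - 0.0927
= 1.9045


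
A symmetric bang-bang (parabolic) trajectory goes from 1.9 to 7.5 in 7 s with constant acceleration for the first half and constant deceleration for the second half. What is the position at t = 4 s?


Symmetric rest-to-rest: each phase covers (pf-p0)/2 in time T/2. 0.5*a*(T/2)^2 = (pf-p0)/2 => a = 4*(pf-p0)/T^2
a = 4*(7.5-1.9)/7^2 = 0.4571
t = 4 is in the deceleration phase (t > T/2).
p = pf - 0.5*a*(T-t)^2 = 7.5 - 0.5*0.4571*3^2
= 5.4429


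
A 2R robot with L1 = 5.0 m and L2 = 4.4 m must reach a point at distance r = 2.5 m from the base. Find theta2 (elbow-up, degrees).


cos(theta2) = (r^2 - L1^2 - L2^2) / (2*L1*L2)
cos(theta2) = (6.25 - 25.0 - 19.36) / 44.0
cos(theta2) = -0.866136
theta2 = 150.0127 degrees


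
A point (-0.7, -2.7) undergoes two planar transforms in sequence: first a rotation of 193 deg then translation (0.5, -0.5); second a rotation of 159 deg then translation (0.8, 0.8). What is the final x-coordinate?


After transform 1:
x1 = cos(193)*-0.7 - sin(193)*-2.7 + 0.5 = 0.5747
y1 = sin(193)*-0.7 + cos(193)*-2.7 + -0.5 = 2.2883
After transform 2:
x2 = cos(159)*0.5747 - sin(159)*2.2883 + 0.8
= -0.5566


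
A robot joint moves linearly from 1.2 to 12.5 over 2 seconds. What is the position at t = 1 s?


s = t/T = 1/2 = 0.5
p(t) = p0 + (pf-p0)*s
= 1.2 + (12.5 - 1.2) * 0.5
= 6.85


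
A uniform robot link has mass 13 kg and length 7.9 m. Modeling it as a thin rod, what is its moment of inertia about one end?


I = (1/3) * m * L^2
= (1/3) * 13 * 7.9^2
= 0.333333 * 13 * 62.41
= 270.4433 kg*m^2


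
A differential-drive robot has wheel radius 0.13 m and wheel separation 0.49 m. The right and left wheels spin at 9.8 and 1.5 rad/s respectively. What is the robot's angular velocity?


vR = r*wR = 0.13*9.8 = 1.274 m/s
vL = r*wL = 0.13*1.5 = 0.195 m/s
v = (vR+vL)/2 = 0.7345 m/s
omega = (vR-vL)/L = 2.202 rad/s
angular velocity = 2.202 rad/s


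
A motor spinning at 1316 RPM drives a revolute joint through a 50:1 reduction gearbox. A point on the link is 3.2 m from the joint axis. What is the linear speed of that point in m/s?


omega_motor = 1316 * 2*pi/60 = 137.8112 rad/s
omega_joint = omega_motor / 50 = 2.7562 rad/s
v = omega_joint * r = 2.7562 * 3.2
= 8.8199 m/s


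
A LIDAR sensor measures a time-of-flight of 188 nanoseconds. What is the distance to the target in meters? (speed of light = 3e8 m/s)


tof = 188 ns = 1.88e-07 s
dist = c * tof / 2
= 3e8 * 1.88e-07 / 2
= 28.2 m


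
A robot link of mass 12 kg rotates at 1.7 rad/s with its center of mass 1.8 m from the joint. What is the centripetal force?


F = m * omega^2 * r
= 12 * 1.7^2 * 1.8
= 12 * 2.89 * 1.8
= 62.424 N


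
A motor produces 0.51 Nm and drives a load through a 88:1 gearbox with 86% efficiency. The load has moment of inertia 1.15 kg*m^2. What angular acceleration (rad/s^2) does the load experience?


tau_out = tau_motor * N * eta
= 0.51 * 88 * 0.86 = 38.5968 Nm
alpha = tau_out / I = 38.5968 / 1.15
= 33.5624 rad/s^2


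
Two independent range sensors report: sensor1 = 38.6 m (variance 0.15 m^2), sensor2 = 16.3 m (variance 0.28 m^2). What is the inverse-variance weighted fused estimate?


w1 = (1/var1) / (1/var1 + 1/var2)
   = 6.6667 / (6.6667 + 3.5714) = 0.6512
w2 = 1 - w1 = 0.3488
fused = w1*s1 + w2*s2 = 25.1349 + 5.686
= 30.8209 m


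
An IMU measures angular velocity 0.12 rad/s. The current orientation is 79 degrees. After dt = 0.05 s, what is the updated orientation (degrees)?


delta_theta = w * dt = 0.12 * 0.05 = 0.006 rad
= 0.3438 deg
theta_new = 79 + 0.3438 = 79.3438 deg


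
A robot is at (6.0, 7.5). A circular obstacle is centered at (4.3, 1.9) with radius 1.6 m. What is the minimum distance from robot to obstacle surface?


center_dist = sqrt((6.0-4.3)^2 + (7.5-1.9)^2)
= sqrt(2.89 + 31.36)
= 5.8523
min_dist = center_dist - radius = 5.8523 - 1.6 = 4.2523 m


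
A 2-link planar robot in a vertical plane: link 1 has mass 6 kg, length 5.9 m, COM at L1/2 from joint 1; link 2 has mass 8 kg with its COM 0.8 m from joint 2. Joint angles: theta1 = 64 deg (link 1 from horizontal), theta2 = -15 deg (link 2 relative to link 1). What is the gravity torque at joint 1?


Horizontal distance from joint 1 to link-1 COM:
  x_c1 = (L1/2)*cos(t1) = 2.95 * 0.4384 = 1.2932 m
Horizontal distance from joint 1 to link-2 COM:
  x_c2 = L1*cos(t1) + Lc2*cos(t1+t2)
       = 5.9*0.4384 + 0.8*0.6561 = 3.1112 m
tau1 = m1*g*x_c1 + m2*g*x_c2
     = 6*9.81*1.2932 + 8*9.81*3.1112
     = 76.1175 + 244.1699
     = 320.2873 Nm


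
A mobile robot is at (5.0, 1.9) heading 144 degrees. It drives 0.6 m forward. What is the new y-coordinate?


y_new = y0 + d*sin(theta)
= 1.9 + 0.6*sin(144)
= 1.9 + 0.3527
= 2.2527


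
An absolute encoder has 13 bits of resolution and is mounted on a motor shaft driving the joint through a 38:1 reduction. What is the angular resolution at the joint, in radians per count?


counts = 2^13 = 8192
effective counts at joint = 8192 * 38 = 311296
resolution = 2*pi / 311296
= 2.0184e-05 rad/count


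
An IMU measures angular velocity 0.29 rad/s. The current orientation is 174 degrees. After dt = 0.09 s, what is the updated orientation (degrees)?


delta_theta = w * dt = 0.29 * 0.09 = 0.0261 rad
= 1.4954 deg
theta_new = 174 + 1.4954 = 175.4954 deg


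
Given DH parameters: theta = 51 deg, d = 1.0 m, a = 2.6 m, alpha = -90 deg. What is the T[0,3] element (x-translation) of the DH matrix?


T[0,3] = a * cos(theta)
= 2.6 * cos(51 deg)
= 2.6 * 0.6293
= 1.6362


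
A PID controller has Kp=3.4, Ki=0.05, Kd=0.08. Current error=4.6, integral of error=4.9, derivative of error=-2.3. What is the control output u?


u = Kp*e + Ki*int(e) + Kd*de/dt
= 3.4*4.6 + 0.05*4.9 + 0.08*(-2.3)
= 15.64 + 0.245 + -0.184
= 15.701


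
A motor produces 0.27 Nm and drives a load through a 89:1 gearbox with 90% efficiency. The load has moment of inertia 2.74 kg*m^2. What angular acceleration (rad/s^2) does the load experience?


tau_out = tau_motor * N * eta
= 0.27 * 89 * 0.9 = 21.627 Nm
alpha = tau_out / I = 21.627 / 2.74
= 7.8931 rad/s^2


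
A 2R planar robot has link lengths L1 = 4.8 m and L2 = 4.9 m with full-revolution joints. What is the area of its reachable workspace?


r_max = L1 + L2 = 9.7 m
r_min = |L1 - L2| = 0.1 m
Area = pi*(r_max^2 - r_min^2)
= pi*(94.09 - 0.01)
= pi * 94.08
= 295.561 m^2


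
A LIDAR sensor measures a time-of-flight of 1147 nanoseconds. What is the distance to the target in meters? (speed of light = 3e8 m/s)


tof = 1147 ns = 1.147e-06 s
dist = c * tof / 2
= 3e8 * 1.147e-06 / 2
= 172.05 m


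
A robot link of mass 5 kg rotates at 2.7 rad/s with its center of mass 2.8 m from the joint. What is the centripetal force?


F = m * omega^2 * r
= 5 * 2.7^2 * 2.8
= 5 * 7.29 * 2.8
= 102.06 N


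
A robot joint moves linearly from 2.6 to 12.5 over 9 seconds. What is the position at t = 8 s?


s = t/T = 8/9 = 0.8889
p(t) = p0 + (pf-p0)*s
= 2.6 + (12.5 - 2.6) * 0.8889
= 11.4


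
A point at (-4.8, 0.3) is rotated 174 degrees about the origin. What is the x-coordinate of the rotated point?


x' = x*cos(theta) - y*sin(theta)
cos(174 deg) = -0.9945, sin(174 deg) = 0.1045
x' = -4.8 * -0.9945 - 0.3 * 0.1045
= 4.7737 - 0.0314
= 4.7423


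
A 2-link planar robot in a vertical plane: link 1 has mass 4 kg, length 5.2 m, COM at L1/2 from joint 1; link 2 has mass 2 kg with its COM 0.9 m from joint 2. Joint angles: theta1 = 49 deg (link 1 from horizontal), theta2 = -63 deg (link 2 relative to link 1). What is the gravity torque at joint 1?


Horizontal distance from joint 1 to link-1 COM:
  x_c1 = (L1/2)*cos(t1) = 2.6 * 0.6561 = 1.7058 m
Horizontal distance from joint 1 to link-2 COM:
  x_c2 = L1*cos(t1) + Lc2*cos(t1+t2)
       = 5.2*0.6561 + 0.9*0.9703 = 4.2848 m
tau1 = m1*g*x_c1 + m2*g*x_c2
     = 4*9.81*1.7058 + 2*9.81*4.2848
     = 66.9338 + 84.0672
     = 151.001 Nm


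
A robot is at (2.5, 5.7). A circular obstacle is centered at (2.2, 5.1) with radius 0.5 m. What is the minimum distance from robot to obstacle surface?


center_dist = sqrt((2.5-2.2)^2 + (5.7-5.1)^2)
= sqrt(0.09 + 0.36)
= 0.6708
min_dist = center_dist - radius = 0.6708 - 0.5 = 0.1708 m


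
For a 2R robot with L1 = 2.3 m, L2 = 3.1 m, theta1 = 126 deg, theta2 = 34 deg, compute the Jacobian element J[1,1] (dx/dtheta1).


J[1,1] = -L1*sin(t1) - L2*sin(t1+t2)
= -2.3*sin(126) - 3.1*sin(160)
= -2.921


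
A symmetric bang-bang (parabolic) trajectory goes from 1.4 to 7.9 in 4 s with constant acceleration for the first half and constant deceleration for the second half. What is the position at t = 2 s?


Symmetric rest-to-rest: each phase covers (pf-p0)/2 in time T/2. 0.5*a*(T/2)^2 = (pf-p0)/2 => a = 4*(pf-p0)/T^2
a = 4*(7.9-1.4)/4^2 = 1.625
t = 2 is in the acceleration phase (t <= T/2).
p = p0 + 0.5*a*t^2 = 1.4 + 0.5*1.625*2^2
= 4.65


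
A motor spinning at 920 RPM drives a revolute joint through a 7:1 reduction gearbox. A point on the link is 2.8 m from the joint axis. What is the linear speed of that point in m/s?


omega_motor = 920 * 2*pi/60 = 96.3422 rad/s
omega_joint = omega_motor / 7 = 13.7632 rad/s
v = omega_joint * r = 13.7632 * 2.8
= 38.5369 m/s


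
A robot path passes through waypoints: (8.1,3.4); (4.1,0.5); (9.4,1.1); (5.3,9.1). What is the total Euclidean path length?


Segment lengths:
  seg1 = sqrt((-4.0)^2 + (-2.9)^2) = 4.9406
  seg2 = sqrt((5.3)^2 + (0.6)^2) = 5.3339
  seg3 = sqrt((-4.1)^2 + (8.0)^2) = 8.9894
Total = 19.2639


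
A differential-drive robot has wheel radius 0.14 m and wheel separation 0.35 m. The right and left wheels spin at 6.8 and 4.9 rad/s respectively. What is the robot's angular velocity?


vR = r*wR = 0.14*6.8 = 0.952 m/s
vL = r*wL = 0.14*4.9 = 0.686 m/s
v = (vR+vL)/2 = 0.819 m/s
omega = (vR-vL)/L = 0.76 rad/s
angular velocity = 0.76 rad/s


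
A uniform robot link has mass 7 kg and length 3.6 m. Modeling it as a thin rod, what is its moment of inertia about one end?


I = (1/3) * m * L^2
= (1/3) * 7 * 3.6^2
= 0.333333 * 7 * 12.96
= 30.24 kg*m^2


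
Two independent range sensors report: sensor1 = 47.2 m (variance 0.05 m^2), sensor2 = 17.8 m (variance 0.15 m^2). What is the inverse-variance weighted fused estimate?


w1 = (1/var1) / (1/var1 + 1/var2)
   = 20.0 / (20.0 + 6.6667) = 0.75
w2 = 1 - w1 = 0.25
fused = w1*s1 + w2*s2 = 35.4 + 4.45
= 39.85 m


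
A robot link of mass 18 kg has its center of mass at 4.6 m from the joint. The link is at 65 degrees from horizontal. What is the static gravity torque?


tau = m*g*L*cos(angle)
= 18 * 9.81 * 4.6 * cos(65 deg)
= 18 * 9.81 * 4.6 * 0.4226
= 343.2793 Nm


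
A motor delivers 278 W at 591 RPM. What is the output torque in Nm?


omega = 591 * 2*pi/60 = 61.8894 rad/s
tau = P / omega = 278 / 61.8894
= 4.4919 Nm


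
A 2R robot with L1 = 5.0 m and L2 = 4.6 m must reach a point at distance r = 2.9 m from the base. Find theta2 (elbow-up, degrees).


cos(theta2) = (r^2 - L1^2 - L2^2) / (2*L1*L2)
cos(theta2) = (8.41 - 25.0 - 21.16) / 46.0
cos(theta2) = -0.820652
theta2 = 145.1501 degrees


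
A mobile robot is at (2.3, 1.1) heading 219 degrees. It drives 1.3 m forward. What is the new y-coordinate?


y_new = y0 + d*sin(theta)
= 1.1 + 1.3*sin(219)
= 1.1 + -0.8181
= 0.2819


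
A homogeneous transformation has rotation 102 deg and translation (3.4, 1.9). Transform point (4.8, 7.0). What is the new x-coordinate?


x' = cos(theta)*px - sin(theta)*py + tx
= -0.2079*4.8 - 0.9781*7.0 + 3.4
= -4.445


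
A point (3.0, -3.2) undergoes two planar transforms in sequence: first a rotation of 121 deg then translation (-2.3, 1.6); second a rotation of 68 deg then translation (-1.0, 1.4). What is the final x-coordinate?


After transform 1:
x1 = cos(121)*3.0 - sin(121)*-3.2 + -2.3 = -1.1022
y1 = sin(121)*3.0 + cos(121)*-3.2 + 1.6 = 5.8196
After transform 2:
x2 = cos(68)*-1.1022 - sin(68)*5.8196 + -1.0
= -6.8087


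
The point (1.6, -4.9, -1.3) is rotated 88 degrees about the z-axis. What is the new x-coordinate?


Rotation about z-axis: x' = x*cos(theta) - y*sin(theta)
= 1.6 * 0.0349 - -4.9 * 0.9994
= 4.9529


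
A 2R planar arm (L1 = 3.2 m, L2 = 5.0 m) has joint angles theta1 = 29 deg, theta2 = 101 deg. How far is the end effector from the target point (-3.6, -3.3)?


End effector via forward kinematics:
x = L1*cos(t1) + L2*cos(t1+t2) = -0.4152
y = L1*sin(t1) + L2*sin(t1+t2) = 5.3816
Distance to target:
d = sqrt((-3.6 - -0.4152)^2 + (-3.3 - 5.3816)^2)
= sqrt(10.1432 + 75.3704)
= 9.2474 m


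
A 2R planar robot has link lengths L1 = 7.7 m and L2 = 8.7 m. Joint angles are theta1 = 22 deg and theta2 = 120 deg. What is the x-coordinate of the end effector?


Convert angles to radians: theta1 = 0.384, theta2 = 2.0944
x = L1*cos(theta1) + L2*cos(theta1+theta2)
x = 7.1393 + -6.8557
x = 0.2836


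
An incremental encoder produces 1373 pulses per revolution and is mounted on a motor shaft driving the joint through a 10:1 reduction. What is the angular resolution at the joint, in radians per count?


counts per rev = 1373
effective counts at joint = 1373 * 10 = 13730
resolution = 2*pi / 13730
= 4.5762e-04 rad/count


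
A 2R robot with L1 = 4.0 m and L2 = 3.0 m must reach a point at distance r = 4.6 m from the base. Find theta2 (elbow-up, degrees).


cos(theta2) = (r^2 - L1^2 - L2^2) / (2*L1*L2)
cos(theta2) = (21.16 - 16.0 - 9.0) / 24.0
cos(theta2) = -0.16
theta2 = 99.2069 degrees


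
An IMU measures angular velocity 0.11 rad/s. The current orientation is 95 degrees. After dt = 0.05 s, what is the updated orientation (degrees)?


delta_theta = w * dt = 0.11 * 0.05 = 0.0055 rad
= 0.3151 deg
theta_new = 95 + 0.3151 = 95.3151 deg


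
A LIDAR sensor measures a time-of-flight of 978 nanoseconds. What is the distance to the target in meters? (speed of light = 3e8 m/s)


tof = 978 ns = 9.78e-07 s
dist = c * tof / 2
= 3e8 * 9.78e-07 / 2
= 146.7 m


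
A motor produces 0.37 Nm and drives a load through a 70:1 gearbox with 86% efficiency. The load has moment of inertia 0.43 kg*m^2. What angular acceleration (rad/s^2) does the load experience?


tau_out = tau_motor * N * eta
= 0.37 * 70 * 0.86 = 22.274 Nm
alpha = tau_out / I = 22.274 / 0.43
= 51.8 rad/s^2


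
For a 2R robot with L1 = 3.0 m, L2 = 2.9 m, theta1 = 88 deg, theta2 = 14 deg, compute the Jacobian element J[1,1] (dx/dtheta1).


J[1,1] = -L1*sin(t1) - L2*sin(t1+t2)
= -3.0*sin(88) - 2.9*sin(102)
= -5.8348


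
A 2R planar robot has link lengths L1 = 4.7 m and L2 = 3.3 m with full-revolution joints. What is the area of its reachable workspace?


r_max = L1 + L2 = 8.0 m
r_min = |L1 - L2| = 1.4 m
Area = pi*(r_max^2 - r_min^2)
= pi*(64.0 - 1.96)
= pi * 62.04
= 194.9044 m^2


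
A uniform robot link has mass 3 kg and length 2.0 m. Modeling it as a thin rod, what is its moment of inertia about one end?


I = (1/3) * m * L^2
= (1/3) * 3 * 2.0^2
= 0.333333 * 3 * 4.0
= 4.0 kg*m^2


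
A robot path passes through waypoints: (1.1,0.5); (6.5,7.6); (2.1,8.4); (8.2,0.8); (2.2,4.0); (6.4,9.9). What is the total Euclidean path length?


Segment lengths:
  seg1 = sqrt((5.4)^2 + (7.1)^2) = 8.9202
  seg2 = sqrt((-4.4)^2 + (0.8)^2) = 4.4721
  seg3 = sqrt((6.1)^2 + (-7.6)^2) = 9.7453
  seg4 = sqrt((-6.0)^2 + (3.2)^2) = 6.8
  seg5 = sqrt((4.2)^2 + (5.9)^2) = 7.2422
Total = 37.1798


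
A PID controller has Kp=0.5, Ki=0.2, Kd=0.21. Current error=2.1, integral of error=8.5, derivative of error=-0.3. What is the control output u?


u = Kp*e + Ki*int(e) + Kd*de/dt
= 0.5*2.1 + 0.2*8.5 + 0.21*(-0.3)
= 1.05 + 1.7 + -0.063
= 2.687


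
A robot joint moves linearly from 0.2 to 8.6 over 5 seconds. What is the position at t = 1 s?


s = t/T = 1/5 = 0.2
p(t) = p0 + (pf-p0)*s
= 0.2 + (8.6 - 0.2) * 0.2
= 1.88


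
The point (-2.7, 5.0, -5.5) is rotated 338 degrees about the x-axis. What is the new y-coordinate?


Rotation about x-axis: y' = y*cos(theta) - z*sin(theta)
= 5.0 * 0.9272 - -5.5 * -0.3746
= 2.5756


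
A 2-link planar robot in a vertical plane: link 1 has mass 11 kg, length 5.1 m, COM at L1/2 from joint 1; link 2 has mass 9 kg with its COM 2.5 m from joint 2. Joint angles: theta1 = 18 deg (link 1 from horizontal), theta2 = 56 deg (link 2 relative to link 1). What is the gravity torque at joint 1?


Horizontal distance from joint 1 to link-1 COM:
  x_c1 = (L1/2)*cos(t1) = 2.55 * 0.9511 = 2.4252 m
Horizontal distance from joint 1 to link-2 COM:
  x_c2 = L1*cos(t1) + Lc2*cos(t1+t2)
       = 5.1*0.9511 + 2.5*0.2756 = 5.5395 m
tau1 = m1*g*x_c1 + m2*g*x_c2
     = 11*9.81*2.4252 + 9*9.81*5.5395
     = 261.7027 + 489.0808
     = 750.7835 Nm


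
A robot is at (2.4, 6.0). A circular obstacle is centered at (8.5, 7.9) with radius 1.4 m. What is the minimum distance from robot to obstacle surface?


center_dist = sqrt((2.4-8.5)^2 + (6.0-7.9)^2)
= sqrt(37.21 + 3.61)
= 6.3891
min_dist = center_dist - radius = 6.3891 - 1.4 = 4.9891 m


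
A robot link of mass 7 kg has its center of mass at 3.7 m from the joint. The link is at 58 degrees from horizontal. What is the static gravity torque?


tau = m*g*L*cos(angle)
= 7 * 9.81 * 3.7 * cos(58 deg)
= 7 * 9.81 * 3.7 * 0.5299
= 134.6414 Nm


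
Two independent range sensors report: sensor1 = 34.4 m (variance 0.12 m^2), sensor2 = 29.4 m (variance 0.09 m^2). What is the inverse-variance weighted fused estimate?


w1 = (1/var1) / (1/var1 + 1/var2)
   = 8.3333 / (8.3333 + 11.1111) = 0.4286
w2 = 1 - w1 = 0.5714
fused = w1*s1 + w2*s2 = 14.7429 + 16.8
= 31.5429 m


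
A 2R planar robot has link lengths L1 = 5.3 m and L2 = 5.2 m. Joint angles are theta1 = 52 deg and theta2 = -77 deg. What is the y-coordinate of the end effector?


Convert angles to radians: theta1 = 0.9076, theta2 = -1.3439
y = L1*sin(theta1) + L2*sin(theta1+theta2)
y = 4.1765 + -2.1976
y = 1.9788


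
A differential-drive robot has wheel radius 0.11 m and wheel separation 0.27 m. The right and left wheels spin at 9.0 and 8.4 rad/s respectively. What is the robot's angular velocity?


vR = r*wR = 0.11*9.0 = 0.99 m/s
vL = r*wL = 0.11*8.4 = 0.924 m/s
v = (vR+vL)/2 = 0.957 m/s
omega = (vR-vL)/L = 0.2444 rad/s
angular velocity = 0.2444 rad/s


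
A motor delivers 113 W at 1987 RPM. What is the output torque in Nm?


omega = 1987 * 2*pi/60 = 208.0782 rad/s
tau = P / omega = 113 / 208.0782
= 0.5431 Nm


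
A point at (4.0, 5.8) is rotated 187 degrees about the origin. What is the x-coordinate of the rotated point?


x' = x*cos(theta) - y*sin(theta)
cos(187 deg) = -0.9925, sin(187 deg) = -0.1219
x' = 4.0 * -0.9925 - 5.8 * -0.1219
= -3.9702 - -0.7068
= -3.2633


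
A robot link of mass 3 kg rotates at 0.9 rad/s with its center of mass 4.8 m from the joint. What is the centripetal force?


F = m * omega^2 * r
= 3 * 0.9^2 * 4.8
= 3 * 0.81 * 4.8
= 11.664 N


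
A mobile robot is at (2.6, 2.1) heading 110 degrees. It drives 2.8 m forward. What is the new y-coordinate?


y_new = y0 + d*sin(theta)
= 2.1 + 2.8*sin(110)
= 2.1 + 2.6311
= 4.7311


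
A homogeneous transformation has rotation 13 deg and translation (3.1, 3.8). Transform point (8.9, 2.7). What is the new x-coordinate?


x' = cos(theta)*px - sin(theta)*py + tx
= 0.9744*8.9 - 0.225*2.7 + 3.1
= 11.1645


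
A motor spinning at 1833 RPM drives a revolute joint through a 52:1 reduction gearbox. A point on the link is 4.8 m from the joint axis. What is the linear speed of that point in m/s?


omega_motor = 1833 * 2*pi/60 = 191.9513 rad/s
omega_joint = omega_motor / 52 = 3.6914 rad/s
v = omega_joint * r = 3.6914 * 4.8
= 17.7186 m/s


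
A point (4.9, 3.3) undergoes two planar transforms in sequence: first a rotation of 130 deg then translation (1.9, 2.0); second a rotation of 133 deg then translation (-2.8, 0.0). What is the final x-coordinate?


After transform 1:
x1 = cos(130)*4.9 - sin(130)*3.3 + 1.9 = -3.7776
y1 = sin(130)*4.9 + cos(130)*3.3 + 2.0 = 3.6324
After transform 2:
x2 = cos(133)*-3.7776 - sin(133)*3.6324 + -2.8
= -2.8803


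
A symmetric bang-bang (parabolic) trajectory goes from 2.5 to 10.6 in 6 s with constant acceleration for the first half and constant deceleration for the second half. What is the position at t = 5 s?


Symmetric rest-to-rest: each phase covers (pf-p0)/2 in time T/2. 0.5*a*(T/2)^2 = (pf-p0)/2 => a = 4*(pf-p0)/T^2
a = 4*(10.6-2.5)/6^2 = 0.9
t = 5 is in the deceleration phase (t > T/2).
p = pf - 0.5*a*(T-t)^2 = 10.6 - 0.5*0.9*1^2
= 10.15


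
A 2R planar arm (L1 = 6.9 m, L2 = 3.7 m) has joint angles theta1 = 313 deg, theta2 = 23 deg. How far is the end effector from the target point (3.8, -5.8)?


End effector via forward kinematics:
x = L1*cos(t1) + L2*cos(t1+t2) = 8.0859
y = L1*sin(t1) + L2*sin(t1+t2) = -6.5513
Distance to target:
d = sqrt((3.8 - 8.0859)^2 + (-5.8 - -6.5513)^2)
= sqrt(18.369 + 0.5644)
= 4.3513 m


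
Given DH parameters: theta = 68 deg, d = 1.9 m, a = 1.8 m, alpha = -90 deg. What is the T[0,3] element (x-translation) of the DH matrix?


T[0,3] = a * cos(theta)
= 1.8 * cos(68 deg)
= 1.8 * 0.3746
= 0.6743


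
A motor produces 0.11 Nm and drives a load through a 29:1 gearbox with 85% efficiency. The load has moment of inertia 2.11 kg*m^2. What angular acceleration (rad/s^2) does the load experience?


tau_out = tau_motor * N * eta
= 0.11 * 29 * 0.85 = 2.7115 Nm
alpha = tau_out / I = 2.7115 / 2.11
= 1.2851 rad/s^2


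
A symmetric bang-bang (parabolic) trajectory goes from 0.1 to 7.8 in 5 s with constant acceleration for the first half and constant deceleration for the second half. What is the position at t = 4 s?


Symmetric rest-to-rest: each phase covers (pf-p0)/2 in time T/2. 0.5*a*(T/2)^2 = (pf-p0)/2 => a = 4*(pf-p0)/T^2
a = 4*(7.8-0.1)/5^2 = 1.232
t = 4 is in the deceleration phase (t > T/2).
p = pf - 0.5*a*(T-t)^2 = 7.8 - 0.5*1.232*1^2
= 7.184


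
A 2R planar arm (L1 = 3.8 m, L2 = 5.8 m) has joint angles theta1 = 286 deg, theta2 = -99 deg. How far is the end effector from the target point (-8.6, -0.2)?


End effector via forward kinematics:
x = L1*cos(t1) + L2*cos(t1+t2) = -4.7093
y = L1*sin(t1) + L2*sin(t1+t2) = -4.3596
Distance to target:
d = sqrt((-8.6 - -4.7093)^2 + (-0.2 - -4.3596)^2)
= sqrt(15.1372 + 17.3026)
= 5.6956 m


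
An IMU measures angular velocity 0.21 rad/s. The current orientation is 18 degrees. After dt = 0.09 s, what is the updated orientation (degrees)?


delta_theta = w * dt = 0.21 * 0.09 = 0.0189 rad
= 1.0829 deg
theta_new = 18 + 1.0829 = 19.0829 deg


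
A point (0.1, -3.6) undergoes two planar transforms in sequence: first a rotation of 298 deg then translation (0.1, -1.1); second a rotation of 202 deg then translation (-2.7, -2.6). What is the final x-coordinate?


After transform 1:
x1 = cos(298)*0.1 - sin(298)*-3.6 + 0.1 = -3.0317
y1 = sin(298)*0.1 + cos(298)*-3.6 + -1.1 = -2.8784
After transform 2:
x2 = cos(202)*-3.0317 - sin(202)*-2.8784 + -2.7
= -0.9674


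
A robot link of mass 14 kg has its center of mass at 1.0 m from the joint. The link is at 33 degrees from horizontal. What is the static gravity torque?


tau = m*g*L*cos(angle)
= 14 * 9.81 * 1.0 * cos(33 deg)
= 14 * 9.81 * 1.0 * 0.8387
= 115.183 Nm


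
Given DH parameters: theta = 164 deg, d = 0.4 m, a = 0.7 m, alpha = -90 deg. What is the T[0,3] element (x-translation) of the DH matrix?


T[0,3] = a * cos(theta)
= 0.7 * cos(164 deg)
= 0.7 * -0.9613
= -0.6729


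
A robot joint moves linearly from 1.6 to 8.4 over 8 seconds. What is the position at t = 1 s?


s = t/T = 1/8 = 0.125
p(t) = p0 + (pf-p0)*s
= 1.6 + (8.4 - 1.6) * 0.125
= 2.45


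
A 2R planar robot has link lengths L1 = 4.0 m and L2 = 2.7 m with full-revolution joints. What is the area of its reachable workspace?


r_max = L1 + L2 = 6.7 m
r_min = |L1 - L2| = 1.3 m
Area = pi*(r_max^2 - r_min^2)
= pi*(44.89 - 1.69)
= pi * 43.2
= 135.7168 m^2


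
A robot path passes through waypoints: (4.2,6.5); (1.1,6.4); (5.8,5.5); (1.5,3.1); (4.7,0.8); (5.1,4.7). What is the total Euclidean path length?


Segment lengths:
  seg1 = sqrt((-3.1)^2 + (-0.1)^2) = 3.1016
  seg2 = sqrt((4.7)^2 + (-0.9)^2) = 4.7854
  seg3 = sqrt((-4.3)^2 + (-2.4)^2) = 4.9244
  seg4 = sqrt((3.2)^2 + (-2.3)^2) = 3.9408
  seg5 = sqrt((0.4)^2 + (3.9)^2) = 3.9205
Total = 20.6727


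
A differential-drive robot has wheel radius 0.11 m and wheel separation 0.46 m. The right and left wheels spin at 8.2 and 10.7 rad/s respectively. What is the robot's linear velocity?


vR = r*wR = 0.11*8.2 = 0.902 m/s
vL = r*wL = 0.11*10.7 = 1.177 m/s
v = (vR+vL)/2 = 1.0395 m/s
omega = (vR-vL)/L = -0.5978 rad/s
linear velocity = 1.0395 m/s


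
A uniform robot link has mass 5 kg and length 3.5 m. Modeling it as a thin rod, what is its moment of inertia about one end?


I = (1/3) * m * L^2
= (1/3) * 5 * 3.5^2
= 0.333333 * 5 * 12.25
= 20.4167 kg*m^2


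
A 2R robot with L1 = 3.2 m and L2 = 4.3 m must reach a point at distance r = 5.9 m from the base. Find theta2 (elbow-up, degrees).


cos(theta2) = (r^2 - L1^2 - L2^2) / (2*L1*L2)
cos(theta2) = (34.81 - 10.24 - 18.49) / 27.52
cos(theta2) = 0.22093
theta2 = 77.2363 degrees


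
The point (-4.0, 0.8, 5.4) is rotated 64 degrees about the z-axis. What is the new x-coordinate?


Rotation about z-axis: x' = x*cos(theta) - y*sin(theta)
= -4.0 * 0.4384 - 0.8 * 0.8988
= -2.4725


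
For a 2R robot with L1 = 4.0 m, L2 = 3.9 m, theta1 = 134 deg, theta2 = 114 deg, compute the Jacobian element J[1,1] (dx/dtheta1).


J[1,1] = -L1*sin(t1) - L2*sin(t1+t2)
= -4.0*sin(134) - 3.9*sin(248)
= 0.7387


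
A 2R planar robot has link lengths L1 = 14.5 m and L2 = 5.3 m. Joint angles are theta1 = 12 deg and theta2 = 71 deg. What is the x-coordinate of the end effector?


Convert angles to radians: theta1 = 0.2094, theta2 = 1.2392
x = L1*cos(theta1) + L2*cos(theta1+theta2)
x = 14.1831 + 0.6459
x = 14.829


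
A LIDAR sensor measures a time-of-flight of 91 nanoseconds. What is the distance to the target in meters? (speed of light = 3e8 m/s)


tof = 91 ns = 9.1e-08 s
dist = c * tof / 2
= 3e8 * 9.1e-08 / 2
= 13.65 m


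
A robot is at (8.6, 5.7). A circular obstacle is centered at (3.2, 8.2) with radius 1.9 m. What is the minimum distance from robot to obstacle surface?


center_dist = sqrt((8.6-3.2)^2 + (5.7-8.2)^2)
= sqrt(29.16 + 6.25)
= 5.9506
min_dist = center_dist - radius = 5.9506 - 1.9 = 4.0506 m


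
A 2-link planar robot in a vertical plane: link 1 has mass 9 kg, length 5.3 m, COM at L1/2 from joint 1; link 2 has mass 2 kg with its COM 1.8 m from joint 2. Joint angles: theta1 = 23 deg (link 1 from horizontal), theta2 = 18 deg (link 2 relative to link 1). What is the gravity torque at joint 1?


Horizontal distance from joint 1 to link-1 COM:
  x_c1 = (L1/2)*cos(t1) = 2.65 * 0.9205 = 2.4393 m
Horizontal distance from joint 1 to link-2 COM:
  x_c2 = L1*cos(t1) + Lc2*cos(t1+t2)
       = 5.3*0.9205 + 1.8*0.7547 = 6.2372 m
tau1 = m1*g*x_c1 + m2*g*x_c2
     = 9*9.81*2.4393 + 2*9.81*6.2372
     = 215.3691 + 122.3729
     = 337.7421 Nm


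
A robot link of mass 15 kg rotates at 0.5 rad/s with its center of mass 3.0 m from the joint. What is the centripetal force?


F = m * omega^2 * r
= 15 * 0.5^2 * 3.0
= 15 * 0.25 * 3.0
= 11.25 N


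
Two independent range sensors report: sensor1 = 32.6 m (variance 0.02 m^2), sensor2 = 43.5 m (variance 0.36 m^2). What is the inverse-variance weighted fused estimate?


w1 = (1/var1) / (1/var1 + 1/var2)
   = 50.0 / (50.0 + 2.7778) = 0.9474
w2 = 1 - w1 = 0.0526
fused = w1*s1 + w2*s2 = 30.8842 + 2.2895
= 33.1737 m


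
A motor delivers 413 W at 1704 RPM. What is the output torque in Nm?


omega = 1704 * 2*pi/60 = 178.4425 rad/s
tau = P / omega = 413 / 178.4425
= 2.3145 Nm


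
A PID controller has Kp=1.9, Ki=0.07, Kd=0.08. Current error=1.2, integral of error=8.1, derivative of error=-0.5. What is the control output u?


u = Kp*e + Ki*int(e) + Kd*de/dt
= 1.9*1.2 + 0.07*8.1 + 0.08*(-0.5)
= 2.28 + 0.567 + -0.04
= 2.807


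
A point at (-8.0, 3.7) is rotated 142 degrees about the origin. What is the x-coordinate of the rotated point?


x' = x*cos(theta) - y*sin(theta)
cos(142 deg) = -0.788, sin(142 deg) = 0.6157
x' = -8.0 * -0.788 - 3.7 * 0.6157
= 6.3041 - 2.2779
= 4.0261


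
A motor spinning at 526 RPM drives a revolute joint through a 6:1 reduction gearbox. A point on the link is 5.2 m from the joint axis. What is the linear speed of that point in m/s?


omega_motor = 526 * 2*pi/60 = 55.0826 rad/s
omega_joint = omega_motor / 6 = 9.1804 rad/s
v = omega_joint * r = 9.1804 * 5.2
= 47.7382 m/s


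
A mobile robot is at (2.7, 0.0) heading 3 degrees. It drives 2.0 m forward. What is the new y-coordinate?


y_new = y0 + d*sin(theta)
= 0.0 + 2.0*sin(3)
= 0.0 + 0.1047
= 0.1047


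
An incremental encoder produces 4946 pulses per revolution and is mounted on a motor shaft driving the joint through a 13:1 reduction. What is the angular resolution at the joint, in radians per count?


counts per rev = 4946
effective counts at joint = 4946 * 13 = 64298
resolution = 2*pi / 64298
= 9.7720e-05 rad/count


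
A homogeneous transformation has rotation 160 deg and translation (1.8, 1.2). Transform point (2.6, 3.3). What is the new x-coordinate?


x' = cos(theta)*px - sin(theta)*py + tx
= -0.9397*2.6 - 0.342*3.3 + 1.8
= -1.7719


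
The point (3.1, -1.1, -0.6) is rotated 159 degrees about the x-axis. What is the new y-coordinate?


Rotation about x-axis: y' = y*cos(theta) - z*sin(theta)
= -1.1 * -0.9336 - -0.6 * 0.3584
= 1.242


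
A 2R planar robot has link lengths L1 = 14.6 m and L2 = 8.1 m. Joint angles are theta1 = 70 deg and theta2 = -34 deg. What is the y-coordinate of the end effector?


Convert angles to radians: theta1 = 1.2217, theta2 = -0.5934
y = L1*sin(theta1) + L2*sin(theta1+theta2)
y = 13.7195 + 4.7611
y = 18.4806


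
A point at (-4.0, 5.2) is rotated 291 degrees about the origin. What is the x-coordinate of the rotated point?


x' = x*cos(theta) - y*sin(theta)
cos(291 deg) = 0.3584, sin(291 deg) = -0.9336
x' = -4.0 * 0.3584 - 5.2 * -0.9336
= -1.4335 - -4.8546
= 3.4211


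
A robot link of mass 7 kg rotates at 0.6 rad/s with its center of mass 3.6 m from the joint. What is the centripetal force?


F = m * omega^2 * r
= 7 * 0.6^2 * 3.6
= 7 * 0.36 * 3.6
= 9.072 N


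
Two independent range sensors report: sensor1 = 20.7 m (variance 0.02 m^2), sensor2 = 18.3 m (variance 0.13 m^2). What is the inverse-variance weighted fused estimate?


w1 = (1/var1) / (1/var1 + 1/var2)
   = 50.0 / (50.0 + 7.6923) = 0.8667
w2 = 1 - w1 = 0.1333
fused = w1*s1 + w2*s2 = 17.94 + 2.44
= 20.38 m


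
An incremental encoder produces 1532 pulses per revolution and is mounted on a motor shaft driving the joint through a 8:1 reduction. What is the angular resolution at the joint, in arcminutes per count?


counts per rev = 1532
effective counts at joint = 1532 * 8 = 12256
resolution = 360*60 / 12256
= 1.7624 arcmin/count


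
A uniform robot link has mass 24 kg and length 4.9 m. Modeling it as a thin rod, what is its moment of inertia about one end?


I = (1/3) * m * L^2
= (1/3) * 24 * 4.9^2
= 0.333333 * 24 * 24.01
= 192.08 kg*m^2


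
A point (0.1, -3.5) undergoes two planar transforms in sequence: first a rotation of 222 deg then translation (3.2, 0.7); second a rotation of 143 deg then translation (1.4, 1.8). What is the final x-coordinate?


After transform 1:
x1 = cos(222)*0.1 - sin(222)*-3.5 + 3.2 = 0.7837
y1 = sin(222)*0.1 + cos(222)*-3.5 + 0.7 = 3.2341
After transform 2:
x2 = cos(143)*0.7837 - sin(143)*3.2341 + 1.4
= -1.1722


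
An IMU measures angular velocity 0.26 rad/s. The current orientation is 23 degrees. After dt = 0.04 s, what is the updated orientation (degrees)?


delta_theta = w * dt = 0.26 * 0.04 = 0.0104 rad
= 0.5959 deg
theta_new = 23 + 0.5959 = 23.5959 deg


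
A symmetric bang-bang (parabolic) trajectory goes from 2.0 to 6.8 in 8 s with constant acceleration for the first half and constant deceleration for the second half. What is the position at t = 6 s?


Symmetric rest-to-rest: each phase covers (pf-p0)/2 in time T/2. 0.5*a*(T/2)^2 = (pf-p0)/2 => a = 4*(pf-p0)/T^2
a = 4*(6.8-2.0)/8^2 = 0.3
t = 6 is in the deceleration phase (t > T/2).
p = pf - 0.5*a*(T-t)^2 = 6.8 - 0.5*0.3*2^2
= 6.2


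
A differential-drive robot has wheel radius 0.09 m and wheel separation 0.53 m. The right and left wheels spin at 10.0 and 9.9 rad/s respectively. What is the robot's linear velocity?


vR = r*wR = 0.09*10.0 = 0.9 m/s
vL = r*wL = 0.09*9.9 = 0.891 m/s
v = (vR+vL)/2 = 0.8955 m/s
omega = (vR-vL)/L = 0.017 rad/s
linear velocity = 0.8955 m/s


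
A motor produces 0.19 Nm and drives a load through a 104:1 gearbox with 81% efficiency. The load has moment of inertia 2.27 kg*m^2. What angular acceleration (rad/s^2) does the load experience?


tau_out = tau_motor * N * eta
= 0.19 * 104 * 0.81 = 16.0056 Nm
alpha = tau_out / I = 16.0056 / 2.27
= 7.0509 rad/s^2


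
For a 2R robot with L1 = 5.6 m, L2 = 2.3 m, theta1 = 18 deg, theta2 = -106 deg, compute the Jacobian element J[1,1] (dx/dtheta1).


J[1,1] = -L1*sin(t1) - L2*sin(t1+t2)
= -5.6*sin(18) - 2.3*sin(-88)
= 0.5681


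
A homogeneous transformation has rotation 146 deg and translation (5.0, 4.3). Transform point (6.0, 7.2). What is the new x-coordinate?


x' = cos(theta)*px - sin(theta)*py + tx
= -0.829*6.0 - 0.5592*7.2 + 5.0
= -4.0004


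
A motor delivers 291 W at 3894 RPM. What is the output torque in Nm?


omega = 3894 * 2*pi/60 = 407.7787 rad/s
tau = P / omega = 291 / 407.7787
= 0.7136 Nm


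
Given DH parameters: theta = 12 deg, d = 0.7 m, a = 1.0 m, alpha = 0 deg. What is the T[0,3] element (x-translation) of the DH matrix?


T[0,3] = a * cos(theta)
= 1.0 * cos(12 deg)
= 1.0 * 0.9781
= 0.9781


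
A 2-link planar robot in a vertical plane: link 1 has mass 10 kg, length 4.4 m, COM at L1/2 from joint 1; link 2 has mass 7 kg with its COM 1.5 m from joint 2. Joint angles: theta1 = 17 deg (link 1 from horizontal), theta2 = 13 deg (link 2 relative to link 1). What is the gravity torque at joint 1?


Horizontal distance from joint 1 to link-1 COM:
  x_c1 = (L1/2)*cos(t1) = 2.2 * 0.9563 = 2.1039 m
Horizontal distance from joint 1 to link-2 COM:
  x_c2 = L1*cos(t1) + Lc2*cos(t1+t2)
       = 4.4*0.9563 + 1.5*0.866 = 5.5068 m
tau1 = m1*g*x_c1 + m2*g*x_c2
     = 10*9.81*2.1039 + 7*9.81*5.5068
     = 206.3897 + 378.1505
     = 584.5402 Nm


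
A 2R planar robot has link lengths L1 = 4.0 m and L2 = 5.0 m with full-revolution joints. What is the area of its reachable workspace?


r_max = L1 + L2 = 9.0 m
r_min = |L1 - L2| = 1.0 m
Area = pi*(r_max^2 - r_min^2)
= pi*(81.0 - 1.0)
= pi * 80.0
= 251.3274 m^2


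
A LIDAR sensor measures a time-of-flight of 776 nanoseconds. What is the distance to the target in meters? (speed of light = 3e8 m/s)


tof = 776 ns = 7.76e-07 s
dist = c * tof / 2
= 3e8 * 7.76e-07 / 2
= 116.4 m


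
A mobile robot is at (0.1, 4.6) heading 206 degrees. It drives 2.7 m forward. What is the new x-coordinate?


x_new = x0 + d*cos(theta)
= 0.1 + 2.7*cos(206)
= 0.1 + -2.4267
= -2.3267


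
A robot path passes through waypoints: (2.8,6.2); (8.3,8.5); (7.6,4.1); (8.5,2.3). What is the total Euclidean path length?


Segment lengths:
  seg1 = sqrt((5.5)^2 + (2.3)^2) = 5.9615
  seg2 = sqrt((-0.7)^2 + (-4.4)^2) = 4.4553
  seg3 = sqrt((0.9)^2 + (-1.8)^2) = 2.0125
Total = 12.4293


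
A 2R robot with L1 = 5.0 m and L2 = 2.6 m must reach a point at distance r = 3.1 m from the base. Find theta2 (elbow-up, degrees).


cos(theta2) = (r^2 - L1^2 - L2^2) / (2*L1*L2)
cos(theta2) = (9.61 - 25.0 - 6.76) / 26.0
cos(theta2) = -0.851923
theta2 = 148.4215 degrees


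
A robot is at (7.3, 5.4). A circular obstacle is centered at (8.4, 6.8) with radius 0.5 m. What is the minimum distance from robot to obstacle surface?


center_dist = sqrt((7.3-8.4)^2 + (5.4-6.8)^2)
= sqrt(1.21 + 1.96)
= 1.7804
min_dist = center_dist - radius = 1.7804 - 0.5 = 1.2804 m


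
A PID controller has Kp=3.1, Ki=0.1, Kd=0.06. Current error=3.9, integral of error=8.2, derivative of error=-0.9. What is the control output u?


u = Kp*e + Ki*int(e) + Kd*de/dt
= 3.1*3.9 + 0.1*8.2 + 0.06*(-0.9)
= 12.09 + 0.82 + -0.054
= 12.856


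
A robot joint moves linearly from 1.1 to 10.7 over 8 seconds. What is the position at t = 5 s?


s = t/T = 5/8 = 0.625
p(t) = p0 + (pf-p0)*s
= 1.1 + (10.7 - 1.1) * 0.625
= 7.1


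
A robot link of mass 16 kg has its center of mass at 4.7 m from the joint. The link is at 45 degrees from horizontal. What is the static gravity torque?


tau = m*g*L*cos(angle)
= 16 * 9.81 * 4.7 * cos(45 deg)
= 16 * 9.81 * 4.7 * 0.7071
= 521.6412 Nm


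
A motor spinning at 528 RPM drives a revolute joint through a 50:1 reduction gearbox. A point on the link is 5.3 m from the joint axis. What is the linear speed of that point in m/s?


omega_motor = 528 * 2*pi/60 = 55.292 rad/s
omega_joint = omega_motor / 50 = 1.1058 rad/s
v = omega_joint * r = 1.1058 * 5.3
= 5.861 m/s


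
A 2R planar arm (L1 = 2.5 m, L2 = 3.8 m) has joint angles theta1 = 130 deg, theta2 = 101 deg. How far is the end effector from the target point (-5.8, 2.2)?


End effector via forward kinematics:
x = L1*cos(t1) + L2*cos(t1+t2) = -3.9984
y = L1*sin(t1) + L2*sin(t1+t2) = -1.038
Distance to target:
d = sqrt((-5.8 - -3.9984)^2 + (2.2 - -1.038)^2)
= sqrt(3.2458 + 10.4849)
= 3.7055 m


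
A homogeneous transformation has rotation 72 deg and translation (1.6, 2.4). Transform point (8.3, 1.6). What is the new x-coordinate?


x' = cos(theta)*px - sin(theta)*py + tx
= 0.309*8.3 - 0.9511*1.6 + 1.6
= 2.6432


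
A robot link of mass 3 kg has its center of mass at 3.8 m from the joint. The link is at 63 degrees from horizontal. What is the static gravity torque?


tau = m*g*L*cos(angle)
= 3 * 9.81 * 3.8 * cos(63 deg)
= 3 * 9.81 * 3.8 * 0.454
= 50.7716 Nm


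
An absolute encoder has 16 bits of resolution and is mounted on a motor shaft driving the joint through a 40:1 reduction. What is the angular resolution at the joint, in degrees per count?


counts = 2^16 = 65536
effective counts at joint = 65536 * 40 = 2621440
resolution = 360 / 2621440
= 1.3733e-04 deg/count


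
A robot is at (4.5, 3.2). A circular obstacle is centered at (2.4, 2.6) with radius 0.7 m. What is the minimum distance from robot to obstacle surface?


center_dist = sqrt((4.5-2.4)^2 + (3.2-2.6)^2)
= sqrt(4.41 + 0.36)
= 2.184
min_dist = center_dist - radius = 2.184 - 0.7 = 1.484 m


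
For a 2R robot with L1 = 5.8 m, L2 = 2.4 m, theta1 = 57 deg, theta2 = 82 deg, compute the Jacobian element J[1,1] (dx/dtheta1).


J[1,1] = -L1*sin(t1) - L2*sin(t1+t2)
= -5.8*sin(57) - 2.4*sin(139)
= -6.4388
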